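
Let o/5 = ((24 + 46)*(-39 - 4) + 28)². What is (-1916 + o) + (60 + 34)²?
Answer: 44468540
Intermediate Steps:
o = 44461620 (o = 5*((24 + 46)*(-39 - 4) + 28)² = 5*(70*(-43) + 28)² = 5*(-3010 + 28)² = 5*(-2982)² = 5*8892324 = 44461620)
(-1916 + o) + (60 + 34)² = (-1916 + 44461620) + (60 + 34)² = 44459704 + 94² = 44459704 + 8836 = 44468540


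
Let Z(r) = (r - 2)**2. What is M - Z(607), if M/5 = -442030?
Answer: -2576175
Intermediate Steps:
M = -2210150 (M = 5*(-442030) = -2210150)
Z(r) = (-2 + r)**2
M - Z(607) = -2210150 - (-2 + 607)**2 = -2210150 - 1*605**2 = -2210150 - 1*366025 = -2210150 - 366025 = -2576175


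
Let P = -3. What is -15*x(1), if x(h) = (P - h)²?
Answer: -240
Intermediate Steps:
x(h) = (-3 - h)²
-15*x(1) = -15*(3 + 1)² = -15*4² = -15*16 = -240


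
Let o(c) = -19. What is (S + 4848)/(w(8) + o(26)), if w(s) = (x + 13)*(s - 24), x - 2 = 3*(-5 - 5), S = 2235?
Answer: 7083/221 ≈ 32.050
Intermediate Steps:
x = -28 (x = 2 + 3*(-5 - 5) = 2 + 3*(-10) = 2 - 30 = -28)
w(s) = 360 - 15*s (w(s) = (-28 + 13)*(s - 24) = -15*(-24 + s) = 360 - 15*s)
(S + 4848)/(w(8) + o(26)) = (2235 + 4848)/((360 - 15*8) - 19) = 7083/((360 - 120) - 19) = 7083/(240 - 19) = 7083/221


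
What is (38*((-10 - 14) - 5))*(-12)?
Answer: 13224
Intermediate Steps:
(38*((-10 - 14) - 5))*(-12) = (38*(-24 - 5))*(-12) = (38*(-29))*(-12) = -1102*(-12) = 13224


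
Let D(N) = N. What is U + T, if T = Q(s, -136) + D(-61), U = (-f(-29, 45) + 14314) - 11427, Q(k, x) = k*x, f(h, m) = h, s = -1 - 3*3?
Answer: 4215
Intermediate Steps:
s = -10 (s = -1 - 9 = -10)
U = 2916 (U = (-1*(-29) + 14314) - 11427 = (29 + 14314) - 11427 = 14343 - 11427 = 2916)
T = 1299 (T = -10*(-136) - 61 = 1360 - 61 = 1299)
U + T = 2916 + 1299 = 4215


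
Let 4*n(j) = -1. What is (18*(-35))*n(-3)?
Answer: 315/2 ≈ 157.50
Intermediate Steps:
n(j) = -¼ (n(j) = (¼)*(-1) = -¼)
(18*(-35))*n(-3) = (18*(-35))*(-¼) = -630*(-¼) = 315/2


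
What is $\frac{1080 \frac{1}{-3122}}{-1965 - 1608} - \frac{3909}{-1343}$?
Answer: $\frac{2422554333}{832279931} \approx 2.9107$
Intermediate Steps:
$\frac{1080 \frac{1}{-3122}}{-1965 - 1608} - \frac{3909}{-1343} = \frac{1080 \left(- \frac{1}{3122}\right)}{-3573} - - \frac{3909}{1343} = \left(- \frac{540}{1561}\right) \left(- \frac{1}{3573}\right) + \frac{3909}{1343} = \frac{60}{619717} + \frac{3909}{1343} = \frac{2422554333}{832279931}$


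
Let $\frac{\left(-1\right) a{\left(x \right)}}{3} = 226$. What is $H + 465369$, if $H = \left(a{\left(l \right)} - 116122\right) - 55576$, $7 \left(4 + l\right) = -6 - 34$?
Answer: $292993$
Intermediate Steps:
$l = - \frac{68}{7}$ ($l = -4 + \frac{-6 - 34}{7} = -4 + \frac{1}{7} \left(-40\right) = -4 - \frac{40}{7} = - \frac{68}{7} \approx -9.7143$)
$a{\left(x \right)} = -678$ ($a{\left(x \right)} = \left(-3\right) 226 = -678$)
$H = -172376$ ($H = \left(-678 - 116122\right) - 55576 = -116800 - 55576 = -172376$)
$H + 465369 = -172376 + 465369 = 292993$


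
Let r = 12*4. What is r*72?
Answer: 3456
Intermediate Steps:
r = 48
r*72 = 48*72 = 3456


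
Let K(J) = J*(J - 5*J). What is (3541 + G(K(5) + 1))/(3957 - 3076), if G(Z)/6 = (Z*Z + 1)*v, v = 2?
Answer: 121165/881 ≈ 137.53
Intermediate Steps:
K(J) = -4*J² (K(J) = J*(-4*J) = -4*J²)
G(Z) = 12 + 12*Z² (G(Z) = 6*((Z*Z + 1)*2) = 6*((Z² + 1)*2) = 6*((1 + Z²)*2) = 6*(2 + 2*Z²) = 12 + 12*Z²)
(3541 + G(K(5) + 1))/(3957 - 3076) = (3541 + (12 + 12*(-4*5² + 1)²))/(3957 - 3076) = (3541 + (12 + 12*(-4*25 + 1)²))/881 = (3541 + (12 + 12*(-100 + 1)²))*(1/881) = (3541 + (12 + 12*(-99)²))*(1/881) = (3541 + (12 + 12*9801))*(1/881) = (3541 + (12 + 117612))*(1/881) = (3541 + 117624)*(1/881) = 121165*(1/881) = 121165/881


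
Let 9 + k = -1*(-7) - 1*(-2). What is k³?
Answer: 0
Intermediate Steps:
k = 0 (k = -9 + (-1*(-7) - 1*(-2)) = -9 + (7 + 2) = -9 + 9 = 0)
k³ = 0³ = 0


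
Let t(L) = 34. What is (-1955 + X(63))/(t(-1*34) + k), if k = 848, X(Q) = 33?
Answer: -961/441 ≈ -2.1791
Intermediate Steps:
(-1955 + X(63))/(t(-1*34) + k) = (-1955 + 33)/(34 + 848) = -1922/882 = -1922*1/882 = -961/441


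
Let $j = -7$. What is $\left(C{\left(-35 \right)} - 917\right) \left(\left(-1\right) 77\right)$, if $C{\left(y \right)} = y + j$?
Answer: $73843$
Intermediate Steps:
$C{\left(y \right)} = -7 + y$ ($C{\left(y \right)} = y - 7 = -7 + y$)
$\left(C{\left(-35 \right)} - 917\right) \left(\left(-1\right) 77\right) = \left(\left(-7 - 35\right) - 917\right) \left(\left(-1\right) 77\right) = \left(-42 - 917\right) \left(-77\right) = \left(-959\right) \left(-77\right) = 73843$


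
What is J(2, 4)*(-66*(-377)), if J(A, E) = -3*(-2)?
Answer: 149292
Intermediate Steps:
J(A, E) = 6
J(2, 4)*(-66*(-377)) = 6*(-66*(-377)) = 6*24882 = 149292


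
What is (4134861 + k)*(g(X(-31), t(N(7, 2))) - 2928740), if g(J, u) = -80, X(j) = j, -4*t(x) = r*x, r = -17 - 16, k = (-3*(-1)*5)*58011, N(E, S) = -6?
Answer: -14658820249320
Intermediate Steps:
k = 870165 (k = (3*5)*58011 = 15*58011 = 870165)
r = -33
t(x) = 33*x/4 (t(x) = -(-33)*x/4 = 33*x/4)
(4134861 + k)*(g(X(-31), t(N(7, 2))) - 2928740) = (4134861 + 870165)*(-80 - 2928740) = 5005026*(-2928820) = -14658820249320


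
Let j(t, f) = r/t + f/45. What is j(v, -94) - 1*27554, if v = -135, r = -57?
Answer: -82667/3 ≈ -27556.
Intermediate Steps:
j(t, f) = -57/t + f/45
j(v, -94) - 1*27554 = (-57/(-135) + (1/45)*(-94)) - 1*27554 = (-57*(-1/135) - 94/45) - 27554 = (19/45 - 94/45) - 27554 = -5/3 - 27554 = -82667/3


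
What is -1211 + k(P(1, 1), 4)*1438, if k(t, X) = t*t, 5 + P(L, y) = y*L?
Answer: 21797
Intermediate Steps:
P(L, y) = -5 + L*y (P(L, y) = -5 + y*L = -5 + L*y)
k(t, X) = t²
-1211 + k(P(1, 1), 4)*1438 = -1211 + (-5 + 1*1)²*1438 = -1211 + (-5 + 1)²*1438 = -1211 + (-4)²*1438 = -1211 + 16*1438 = -1211 + 23008 = 21797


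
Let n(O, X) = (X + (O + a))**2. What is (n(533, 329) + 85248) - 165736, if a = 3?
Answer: 667737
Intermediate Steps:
n(O, X) = (3 + O + X)**2 (n(O, X) = (X + (O + 3))**2 = (X + (3 + O))**2 = (3 + O + X)**2)
(n(533, 329) + 85248) - 165736 = ((3 + 533 + 329)**2 + 85248) - 165736 = (865**2 + 85248) - 165736 = (748225 + 85248) - 165736 = 833473 - 165736 = 667737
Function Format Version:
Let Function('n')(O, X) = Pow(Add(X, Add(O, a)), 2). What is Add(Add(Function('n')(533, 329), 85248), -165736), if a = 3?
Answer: 667737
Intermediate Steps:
Function('n')(O, X) = Pow(Add(3, O, X), 2) (Function('n')(O, X) = Pow(Add(X, Add(O, 3)), 2) = Pow(Add(X, Add(3, O)), 2) = Pow(Add(3, O, X), 2))
Add(Add(Function('n')(533, 329), 85248), -165736) = Add(Add(Pow(Add(3, 533, 329), 2), 85248), -165736) = Add(Add(Pow(865, 2), 85248), -165736) = Add(Add(748225, 85248), -165736) = Add(833473, -165736) = 667737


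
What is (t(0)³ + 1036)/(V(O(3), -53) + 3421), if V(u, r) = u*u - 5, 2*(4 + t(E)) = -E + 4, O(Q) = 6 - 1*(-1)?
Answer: 1028/3465 ≈ 0.29668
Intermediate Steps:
O(Q) = 7 (O(Q) = 6 + 1 = 7)
t(E) = -2 - E/2 (t(E) = -4 + (-E + 4)/2 = -4 + (4 - E)/2 = -4 + (2 - E/2) = -2 - E/2)
V(u, r) = -5 + u² (V(u, r) = u² - 5 = -5 + u²)
(t(0)³ + 1036)/(V(O(3), -53) + 3421) = ((-2 - ½*0)³ + 1036)/((-5 + 7²) + 3421) = ((-2 + 0)³ + 1036)/((-5 + 49) + 3421) = ((-2)³ + 1036)/(44 + 3421) = (-8 + 1036)/3465 = 1028*(1/3465) = 1028/3465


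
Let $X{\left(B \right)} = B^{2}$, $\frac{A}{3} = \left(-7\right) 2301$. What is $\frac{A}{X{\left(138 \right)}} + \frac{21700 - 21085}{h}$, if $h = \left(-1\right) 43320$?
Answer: $- \frac{3898107}{1527752} \approx -2.5515$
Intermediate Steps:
$A = -48321$ ($A = 3 \left(\left(-7\right) 2301\right) = 3 \left(-16107\right) = -48321$)
$h = -43320$
$\frac{A}{X{\left(138 \right)}} + \frac{21700 - 21085}{h} = - \frac{48321}{138^{2}} + \frac{21700 - 21085}{-43320} = - \frac{48321}{19044} + \left(21700 - 21085\right) \left(- \frac{1}{43320}\right) = \left(-48321\right) \frac{1}{19044} + 615 \left(- \frac{1}{43320}\right) = - \frac{5369}{2116} - \frac{41}{2888} = - \frac{3898107}{1527752}$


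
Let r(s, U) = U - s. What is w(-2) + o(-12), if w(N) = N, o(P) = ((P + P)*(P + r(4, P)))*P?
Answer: -8066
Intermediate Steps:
o(P) = 2*P²*(-4 + 2*P) (o(P) = ((P + P)*(P + (P - 1*4)))*P = ((2*P)*(P + (P - 4)))*P = ((2*P)*(P + (-4 + P)))*P = ((2*P)*(-4 + 2*P))*P = (2*P*(-4 + 2*P))*P = 2*P²*(-4 + 2*P))
w(-2) + o(-12) = -2 + 4*(-12)²*(-2 - 12) = -2 + 4*144*(-14) = -2 - 8064 = -8066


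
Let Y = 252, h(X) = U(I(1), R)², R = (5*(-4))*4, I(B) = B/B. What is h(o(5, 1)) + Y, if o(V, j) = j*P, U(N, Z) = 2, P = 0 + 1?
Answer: 256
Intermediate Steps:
I(B) = 1
P = 1
R = -80 (R = -20*4 = -80)
o(V, j) = j (o(V, j) = j*1 = j)
h(X) = 4 (h(X) = 2² = 4)
h(o(5, 1)) + Y = 4 + 252 = 256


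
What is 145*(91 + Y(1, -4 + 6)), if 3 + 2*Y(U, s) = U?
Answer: 13050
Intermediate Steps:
Y(U, s) = -3/2 + U/2
145*(91 + Y(1, -4 + 6)) = 145*(91 + (-3/2 + (½)*1)) = 145*(91 + (-3/2 + ½)) = 145*(91 - 1) = 145*90 = 13050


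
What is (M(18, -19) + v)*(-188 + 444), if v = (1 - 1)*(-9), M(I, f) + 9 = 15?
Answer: 1536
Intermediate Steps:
M(I, f) = 6 (M(I, f) = -9 + 15 = 6)
v = 0 (v = 0*(-9) = 0)
(M(18, -19) + v)*(-188 + 444) = (6 + 0)*(-188 + 444) = 6*256 = 1536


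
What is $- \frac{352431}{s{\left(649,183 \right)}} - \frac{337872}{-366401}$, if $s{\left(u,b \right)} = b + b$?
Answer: $- \frac{43002469893}{44700922} \approx -962.0$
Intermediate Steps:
$s{\left(u,b \right)} = 2 b$
$- \frac{352431}{s{\left(649,183 \right)}} - \frac{337872}{-366401} = - \frac{352431}{2 \cdot 183} - \frac{337872}{-366401} = - \frac{352431}{366} - - \frac{337872}{366401} = \left(-352431\right) \frac{1}{366} + \frac{337872}{366401} = - \frac{117477}{122} + \frac{337872}{366401} = - \frac{43002469893}{44700922}$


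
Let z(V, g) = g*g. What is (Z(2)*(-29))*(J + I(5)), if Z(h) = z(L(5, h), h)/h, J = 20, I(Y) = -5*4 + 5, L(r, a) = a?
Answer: -290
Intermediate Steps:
I(Y) = -15 (I(Y) = -20 + 5 = -15)
z(V, g) = g**2
Z(h) = h (Z(h) = h**2/h = h)
(Z(2)*(-29))*(J + I(5)) = (2*(-29))*(20 - 15) = -58*5 = -290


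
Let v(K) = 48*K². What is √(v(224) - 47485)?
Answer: √2360963 ≈ 1536.5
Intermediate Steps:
√(v(224) - 47485) = √(48*224² - 47485) = √(48*50176 - 47485) = √(2408448 - 47485) = √2360963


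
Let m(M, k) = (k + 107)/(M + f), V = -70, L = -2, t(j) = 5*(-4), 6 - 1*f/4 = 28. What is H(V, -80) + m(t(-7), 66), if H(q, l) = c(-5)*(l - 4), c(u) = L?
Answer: 17971/108 ≈ 166.40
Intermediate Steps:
f = -88 (f = 24 - 4*28 = 24 - 112 = -88)
t(j) = -20
c(u) = -2
m(M, k) = (107 + k)/(-88 + M) (m(M, k) = (k + 107)/(M - 88) = (107 + k)/(-88 + M))
H(q, l) = 8 - 2*l (H(q, l) = -2*(l - 4) = -2*(-4 + l) = 8 - 2*l)
H(V, -80) + m(t(-7), 66) = (8 - 2*(-80)) + (107 + 66)/(-88 - 20) = (8 + 160) + 173/(-108) = 168 - 1/108*173 = 168 - 173/108 = 17971/108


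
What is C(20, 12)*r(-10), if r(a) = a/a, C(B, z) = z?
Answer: 12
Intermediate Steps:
r(a) = 1
C(20, 12)*r(-10) = 12*1 = 12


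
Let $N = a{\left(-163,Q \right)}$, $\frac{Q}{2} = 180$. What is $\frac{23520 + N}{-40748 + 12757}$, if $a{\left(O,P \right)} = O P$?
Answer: $\frac{35160}{27991} \approx 1.2561$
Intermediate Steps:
$Q = 360$ ($Q = 2 \cdot 180 = 360$)
$N = -58680$ ($N = \left(-163\right) 360 = -58680$)
$\frac{23520 + N}{-40748 + 12757} = \frac{23520 - 58680}{-40748 + 12757} = - \frac{35160}{-27991} = \left(-35160\right) \left(- \frac{1}{27991}\right) = \frac{35160}{27991}$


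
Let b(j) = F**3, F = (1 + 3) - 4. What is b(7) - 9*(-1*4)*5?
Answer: 180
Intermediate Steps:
F = 0 (F = 4 - 4 = 0)
b(j) = 0 (b(j) = 0**3 = 0)
b(7) - 9*(-1*4)*5 = 0 - 9*(-1*4)*5 = 0 - 9*(-4)*5 = 0 - (-36)*5 = 0 - 1*(-180) = 0 + 180 = 180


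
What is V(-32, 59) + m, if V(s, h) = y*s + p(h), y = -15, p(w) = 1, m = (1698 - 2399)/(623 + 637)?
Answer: 605359/1260 ≈ 480.44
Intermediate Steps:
m = -701/1260 ≈ -0.55635
V(s, h) = 1 - 15*s (V(s, h) = -15*s + 1 = 1 - 15*s)
V(-32, 59) + m = (1 - 15*(-32)) - 701/1260 = (1 + 480) - 701/1260 = 481 - 701/1260 = 605359/1260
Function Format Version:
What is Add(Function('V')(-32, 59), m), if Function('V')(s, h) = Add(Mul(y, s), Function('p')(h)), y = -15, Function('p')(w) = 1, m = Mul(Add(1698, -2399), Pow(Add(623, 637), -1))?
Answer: Rational(605359, 1260) ≈ 480.44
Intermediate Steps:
m = Rational(-701, 1260) (m = Mul(-701, Pow(1260, -1)) = Mul(-701, Rational(1, 1260)) = Rational(-701, 1260) ≈ -0.55635)
Function('V')(s, h) = Add(1, Mul(-15, s)) (Function('V')(s, h) = Add(Mul(-15, s), 1) = Add(1, Mul(-15, s)))
Add(Function('V')(-32, 59), m) = Add(Add(1, Mul(-15, -32)), Rational(-701, 1260)) = Add(Add(1, 480), Rational(-701, 1260)) = Add(481, Rational(-701, 1260)) = Rational(605359, 1260)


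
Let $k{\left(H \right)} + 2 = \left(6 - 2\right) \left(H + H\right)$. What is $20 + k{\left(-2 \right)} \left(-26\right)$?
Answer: $488$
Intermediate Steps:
$k{\left(H \right)} = -2 + 8 H$ ($k{\left(H \right)} = -2 + \left(6 - 2\right) \left(H + H\right) = -2 + 4 \cdot 2 H = -2 + 8 H$)
$20 + k{\left(-2 \right)} \left(-26\right) = 20 + \left(-2 + 8 \left(-2\right)\right) \left(-26\right) = 20 + \left(-2 - 16\right) \left(-26\right) = 20 - -468 = 20 + 468 = 488$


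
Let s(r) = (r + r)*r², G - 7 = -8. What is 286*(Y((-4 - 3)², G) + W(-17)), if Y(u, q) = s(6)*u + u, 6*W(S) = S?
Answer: 18201755/3 ≈ 6.0672e+6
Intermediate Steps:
G = -1 (G = 7 - 8 = -1)
s(r) = 2*r³ (s(r) = (2*r)*r² = 2*r³)
W(S) = S/6
Y(u, q) = 433*u (Y(u, q) = (2*6³)*u + u = (2*216)*u + u = 432*u + u = 433*u)
286*(Y((-4 - 3)², G) + W(-17)) = 286*(433*(-4 - 3)² + (⅙)*(-17)) = 286*(433*(-7)² - 17/6) = 286*(433*49 - 17/6) = 286*(21217 - 17/6) = 286*(127285/6) = 18201755/3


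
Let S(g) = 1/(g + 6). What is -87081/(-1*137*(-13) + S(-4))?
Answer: -174162/3563 ≈ -48.881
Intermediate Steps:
S(g) = 1/(6 + g)
-87081/(-1*137*(-13) + S(-4)) = -87081/(-1*137*(-13) + 1/(6 - 4)) = -87081/(-137*(-13) + 1/2) = -87081/(1781 + ½) = -87081/3563/2 = -87081*2/3563 = -174162/3563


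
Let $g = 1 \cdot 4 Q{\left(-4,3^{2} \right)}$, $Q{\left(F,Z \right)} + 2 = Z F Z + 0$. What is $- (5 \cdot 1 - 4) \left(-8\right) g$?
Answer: $-10432$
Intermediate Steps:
$Q{\left(F,Z \right)} = -2 + F Z^{2}$ ($Q{\left(F,Z \right)} = -2 + \left(Z F Z + 0\right) = -2 + \left(F Z Z + 0\right) = -2 + \left(F Z^{2} + 0\right) = -2 + F Z^{2}$)
$g = -1304$ ($g = 1 \cdot 4 \left(-2 - 4 \left(3^{2}\right)^{2}\right) = 4 \left(-2 - 4 \cdot 9^{2}\right) = 4 \left(-2 - 324\right) = 4 \left(-326\right) = -1304$)
$- (5 \cdot 1 - 4) \left(-8\right) g = - (5 \cdot 1 - 4) \left(-8\right) \left(-1304\right) = - (5 - 4) \left(-8\right) \left(-1304\right) = \left(-1\right) 1 \left(-8\right) \left(-1304\right) = \left(-1\right) \left(-8\right) \left(-1304\right) = 8 \left(-1304\right) = -10432$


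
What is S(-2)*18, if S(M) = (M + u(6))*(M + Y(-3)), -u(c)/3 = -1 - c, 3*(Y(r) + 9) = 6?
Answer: -3078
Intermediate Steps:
Y(r) = -7 (Y(r) = -9 + (⅓)*6 = -9 + 2 = -7)
u(c) = 3 + 3*c (u(c) = -3*(-1 - c) = 3 + 3*c)
S(M) = (-7 + M)*(21 + M) (S(M) = (M + (3 + 3*6))*(M - 7) = (M + (3 + 18))*(-7 + M) = (M + 21)*(-7 + M) = (21 + M)*(-7 + M) = (-7 + M)*(21 + M))
S(-2)*18 = (-147 + (-2)² + 14*(-2))*18 = (-147 + 4 - 28)*18 = -171*18 = -3078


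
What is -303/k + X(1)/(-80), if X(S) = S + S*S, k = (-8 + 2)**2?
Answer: -1013/120 ≈ -8.4417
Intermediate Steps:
k = 36 (k = (-6)**2 = 36)
X(S) = S + S**2
-303/k + X(1)/(-80) = -303/36 + (1*(1 + 1))/(-80) = -303*1/36 + (1*2)*(-1/80) = -101/12 + 2*(-1/80) = -101/12 - 1/40 = -1013/120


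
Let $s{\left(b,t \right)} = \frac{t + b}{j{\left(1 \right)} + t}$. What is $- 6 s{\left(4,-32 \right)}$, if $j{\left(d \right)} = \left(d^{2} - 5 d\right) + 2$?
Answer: $- \frac{84}{17} \approx -4.9412$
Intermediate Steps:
$j{\left(d \right)} = 2 + d^{2} - 5 d$
$s{\left(b,t \right)} = \frac{b + t}{-2 + t}$ ($s{\left(b,t \right)} = \frac{t + b}{\left(2 + 1^{2} - 5\right) + t} = \frac{b + t}{\left(2 + 1 - 5\right) + t} = \frac{b + t}{-2 + t}$)
$- 6 s{\left(4,-32 \right)} = - 6 \frac{4 - 32}{-2 - 32} = - 6 \frac{1}{-34} \left(-28\right) = - 6 \left(\left(- \frac{1}{34}\right) \left(-28\right)\right) = \left(-6\right) \frac{14}{17} = - \frac{84}{17}$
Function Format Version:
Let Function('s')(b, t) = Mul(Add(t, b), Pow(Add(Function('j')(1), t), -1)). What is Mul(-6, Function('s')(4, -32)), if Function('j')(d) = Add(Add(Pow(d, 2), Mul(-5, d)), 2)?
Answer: Rational(-84, 17) ≈ -4.9412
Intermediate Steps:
Function('j')(d) = Add(2, Pow(d, 2), Mul(-5, d))
Function('s')(b, t) = Mul(Pow(Add(-2, t), -1), Add(b, t)) (Function('s')(b, t) = Mul(Add(t, b), Pow(Add(Add(2, Pow(1, 2), Mul(-5, 1)), t), -1)) = Mul(Add(b, t), Pow(Add(Add(2, 1, -5), t), -1)) = Mul(Add(b, t), Pow(Add(-2, t), -1)) = Mul(Pow(Add(-2, t), -1), Add(b, t)))
Mul(-6, Function('s')(4, -32)) = Mul(-6, Mul(Pow(Add(-2, -32), -1), Add(4, -32))) = Mul(-6, Mul(Pow(-34, -1), -28)) = Mul(-6, Mul(Rational(-1, 34), -28)) = Mul(-6, Rational(14, 17)) = Rational(-84, 17)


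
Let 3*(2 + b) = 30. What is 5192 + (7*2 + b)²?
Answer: 5676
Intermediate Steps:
b = 8 (b = -2 + (⅓)*30 = -2 + 10 = 8)
5192 + (7*2 + b)² = 5192 + (7*2 + 8)² = 5192 + (14 + 8)² = 5192 + 22² = 5192 + 484 = 5676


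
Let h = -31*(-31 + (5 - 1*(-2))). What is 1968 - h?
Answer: 1224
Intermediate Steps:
h = 744 (h = -31*(-31 + (5 + 2)) = -31*(-31 + 7) = -31*(-24) = 744)
1968 - h = 1968 - 1*744 = 1968 - 744 = 1224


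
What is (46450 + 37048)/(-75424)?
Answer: -41749/37712 ≈ -1.1070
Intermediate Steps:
(46450 + 37048)/(-75424) = 83498*(-1/75424) = -41749/37712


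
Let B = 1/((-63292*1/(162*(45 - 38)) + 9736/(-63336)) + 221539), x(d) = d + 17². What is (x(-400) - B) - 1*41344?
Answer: -1962645176137259/47343991700 ≈ -41455.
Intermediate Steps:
x(d) = 289 + d (x(d) = d + 289 = 289 + d)
B = 213759/47343991700 (B = 1/((-63292/(162*7) + 9736*(-1/63336)) + 221539) = 1/((-63292/1134 - 1217/7917) + 221539) = 1/((-63292*1/1134 - 1217/7917) + 221539) = 1/((-31646/567 - 1217/7917) + 221539) = 1/(-11963401/213759 + 221539) = 1/(47343991700/213759) = 213759/47343991700 ≈ 4.5150e-6)
(x(-400) - B) - 1*41344 = ((289 - 400) - 1*213759/47343991700) - 1*41344 = (-111 - 213759/47343991700) - 41344 = -5255183292459/47343991700 - 41344 = -1962645176137259/47343991700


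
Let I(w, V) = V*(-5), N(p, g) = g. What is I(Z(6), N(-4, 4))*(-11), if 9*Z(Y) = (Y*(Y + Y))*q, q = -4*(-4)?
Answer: 220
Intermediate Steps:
q = 16
Z(Y) = 32*Y**2/9 (Z(Y) = ((Y*(Y + Y))*16)/9 = ((Y*(2*Y))*16)/9 = ((2*Y**2)*16)/9 = (32*Y**2)/9 = 32*Y**2/9)
I(w, V) = -5*V
I(Z(6), N(-4, 4))*(-11) = -5*4*(-11) = -20*(-11) = 220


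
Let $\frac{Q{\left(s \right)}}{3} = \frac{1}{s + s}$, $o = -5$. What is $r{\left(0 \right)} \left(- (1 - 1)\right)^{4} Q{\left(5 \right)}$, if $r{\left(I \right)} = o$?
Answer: $0$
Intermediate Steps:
$Q{\left(s \right)} = \frac{3}{2 s}$ ($Q{\left(s \right)} = \frac{3}{s + s} = \frac{3}{2 s}$)
$r{\left(I \right)} = -5$
$r{\left(0 \right)} \left(- (1 - 1)\right)^{4} Q{\left(5 \right)} = - 5 \left(- (1 - 1)\right)^{4} \frac{3}{2 \cdot 5} = - 5 \left(\left(-1\right) 0\right)^{4} \cdot \frac{3}{2} \cdot \frac{1}{5} = - 5 \cdot 0^{4} \cdot \frac{3}{10} = \left(-5\right) 0 \cdot \frac{3}{10} = 0 \cdot \frac{3}{10} = 0$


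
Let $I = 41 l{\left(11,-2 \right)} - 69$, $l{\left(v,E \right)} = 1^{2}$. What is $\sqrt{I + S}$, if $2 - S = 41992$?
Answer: $i \sqrt{42018} \approx 204.98 i$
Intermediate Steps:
$S = -41990$ ($S = 2 - 41992 = -41990$)
$l{\left(v,E \right)} = 1$
$I = -28$ ($I = 41 \cdot 1 - 69 = 41 - 69 = -28$)
$\sqrt{I + S} = \sqrt{-28 - 41990} = \sqrt{-42018} = i \sqrt{42018}$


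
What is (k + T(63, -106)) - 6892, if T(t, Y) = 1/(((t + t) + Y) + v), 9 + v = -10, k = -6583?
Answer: -13474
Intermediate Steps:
v = -19 (v = -9 - 10 = -19)
T(t, Y) = 1/(-19 + Y + 2*t) (T(t, Y) = 1/(((t + t) + Y) - 19) = 1/((2*t + Y) - 19) = 1/((Y + 2*t) - 19) = 1/(-19 + Y + 2*t))
(k + T(63, -106)) - 6892 = (-6583 + 1/(-19 - 106 + 2*63)) - 6892 = (-6583 + 1/(-19 - 106 + 126)) - 6892 = (-6583 + 1/1) - 6892 = (-6583 + 1) - 6892 = -6582 - 6892 = -13474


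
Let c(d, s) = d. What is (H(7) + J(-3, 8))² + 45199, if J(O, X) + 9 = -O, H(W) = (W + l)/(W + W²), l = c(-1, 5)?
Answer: 35463241/784 ≈ 45234.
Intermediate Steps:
l = -1
H(W) = (-1 + W)/(W + W²) (H(W) = (W - 1)/(W + W²) = (-1 + W)/(W + W²))
J(O, X) = -9 - O
(H(7) + J(-3, 8))² + 45199 = ((-1 + 7)/(7*(1 + 7)) + (-9 - 1*(-3)))² + 45199 = ((⅐)*6/8 + (-9 + 3))² + 45199 = ((⅐)*(⅛)*6 - 6)² + 45199 = (3/28 - 6)² + 45199 = (-165/28)² + 45199 = 27225/784 + 45199 = 35463241/784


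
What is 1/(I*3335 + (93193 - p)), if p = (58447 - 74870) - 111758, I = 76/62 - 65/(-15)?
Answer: 93/22311977 ≈ 4.1682e-6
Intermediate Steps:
I = 517/93 (I = 76*(1/62) - 65*(-1/15) = 38/31 + 13/3 = 517/93 ≈ 5.5591)
p = -128181 (p = -16423 - 111758 = -128181)
1/(I*3335 + (93193 - p)) = 1/((517/93)*3335 + (93193 - 1*(-128181))) = 1/(1724195/93 + (93193 + 128181)) = 1/(1724195/93 + 221374) = 1/(22311977/93) = 93/22311977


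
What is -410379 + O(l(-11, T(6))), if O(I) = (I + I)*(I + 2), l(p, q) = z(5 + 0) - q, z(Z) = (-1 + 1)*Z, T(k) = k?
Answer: -410331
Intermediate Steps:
z(Z) = 0 (z(Z) = 0*Z = 0)
l(p, q) = -q (l(p, q) = 0 - q = -q)
O(I) = 2*I*(2 + I) (O(I) = (2*I)*(2 + I) = 2*I*(2 + I))
-410379 + O(l(-11, T(6))) = -410379 + 2*(-1*6)*(2 - 1*6) = -410379 + 2*(-6)*(2 - 6) = -410379 + 2*(-6)*(-4) = -410379 + 48 = -410331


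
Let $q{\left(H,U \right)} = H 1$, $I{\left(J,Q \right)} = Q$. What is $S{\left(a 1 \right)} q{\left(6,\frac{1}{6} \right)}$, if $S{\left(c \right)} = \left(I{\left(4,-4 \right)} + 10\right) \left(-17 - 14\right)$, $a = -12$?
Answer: $-1116$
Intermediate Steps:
$q{\left(H,U \right)} = H$
$S{\left(c \right)} = -186$ ($S{\left(c \right)} = \left(-4 + 10\right) \left(-17 - 14\right) = 6 \left(-31\right) = -186$)
$S{\left(a 1 \right)} q{\left(6,\frac{1}{6} \right)} = \left(-186\right) 6 = -1116$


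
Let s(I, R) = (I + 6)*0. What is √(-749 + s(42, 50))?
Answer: I*√749 ≈ 27.368*I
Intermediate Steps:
s(I, R) = 0 (s(I, R) = (6 + I)*0 = 0)
√(-749 + s(42, 50)) = √(-749 + 0) = √(-749) = I*√749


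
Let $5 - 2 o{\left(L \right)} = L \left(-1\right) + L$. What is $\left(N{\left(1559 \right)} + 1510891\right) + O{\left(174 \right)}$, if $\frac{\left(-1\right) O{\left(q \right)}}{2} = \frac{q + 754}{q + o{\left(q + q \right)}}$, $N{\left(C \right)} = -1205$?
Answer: $\frac{532915446}{353} \approx 1.5097 \cdot 10^{6}$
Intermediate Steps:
$o{\left(L \right)} = \frac{5}{2}$ ($o{\left(L \right)} = \frac{5}{2} - \frac{L \left(-1\right) + L}{2} = \frac{5}{2} - \frac{- L + L}{2} = \frac{5}{2} - 0 = \frac{5}{2} + 0 = \frac{5}{2}$)
$O{\left(q \right)} = - \frac{2 \left(754 + q\right)}{\frac{5}{2} + q}$ ($O{\left(q \right)} = - 2 \frac{q + 754}{q + \frac{5}{2}} = - 2 \frac{754 + q}{\frac{5}{2} + q} = - \frac{2 \left(754 + q\right)}{\frac{5}{2} + q}$)
$\left(N{\left(1559 \right)} + 1510891\right) + O{\left(174 \right)} = \left(-1205 + 1510891\right) + \frac{4 \left(-754 - 174\right)}{5 + 2 \cdot 174} = 1509686 + \frac{4 \left(-754 - 174\right)}{5 + 348} = 1509686 + 4 \cdot \frac{1}{353} \left(-928\right) = 1509686 - \frac{3712}{353} = \frac{532915446}{353}$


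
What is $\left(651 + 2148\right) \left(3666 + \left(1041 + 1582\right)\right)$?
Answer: $17602911$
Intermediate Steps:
$\left(651 + 2148\right) \left(3666 + \left(1041 + 1582\right)\right) = 2799 \left(3666 + 2623\right) = 2799 \cdot 6289 = 17602911$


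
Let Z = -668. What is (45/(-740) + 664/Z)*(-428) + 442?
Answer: 5520715/6179 ≈ 893.46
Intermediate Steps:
(45/(-740) + 664/Z)*(-428) + 442 = (45/(-740) + 664/(-668))*(-428) + 442 = (45*(-1/740) + 664*(-1/668))*(-428) + 442 = (-9/148 - 166/167)*(-428) + 442 = -26071/24716*(-428) + 442 = 2789597/6179 + 442 = 5520715/6179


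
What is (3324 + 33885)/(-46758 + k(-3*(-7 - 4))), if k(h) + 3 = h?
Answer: -12403/15576 ≈ -0.79629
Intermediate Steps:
k(h) = -3 + h
(3324 + 33885)/(-46758 + k(-3*(-7 - 4))) = (3324 + 33885)/(-46758 + (-3 - 3*(-7 - 4))) = 37209/(-46758 + (-3 - 3*(-11))) = 37209/(-46758 + (-3 + 33)) = 37209/(-46758 + 30) = 37209/(-46728) = 37209*(-1/46728) = -12403/15576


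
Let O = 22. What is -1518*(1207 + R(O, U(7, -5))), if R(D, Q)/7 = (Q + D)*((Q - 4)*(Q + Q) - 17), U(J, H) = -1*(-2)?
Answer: 4543374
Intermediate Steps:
U(J, H) = 2
R(D, Q) = 7*(-17 + 2*Q*(-4 + Q))*(D + Q) (R(D, Q) = 7*((Q + D)*((Q - 4)*(Q + Q) - 17)) = 7*((D + Q)*((-4 + Q)*(2*Q) - 17)) = 7*((D + Q)*(2*Q*(-4 + Q) - 17)) = 7*((D + Q)*(-17 + 2*Q*(-4 + Q))) = 7*((-17 + 2*Q*(-4 + Q))*(D + Q)) = 7*(-17 + 2*Q*(-4 + Q))*(D + Q))
-1518*(1207 + R(O, U(7, -5))) = -1518*(1207 + (-119*22 - 119*2 - 56*2² + 14*2³ - 56*22*2 + 14*22*2²)) = -1518*(1207 + (-2618 - 238 - 56*4 + 14*8 - 2464 + 14*22*4)) = -1518*(1207 + (-2618 - 238 - 224 + 112 - 2464 + 1232)) = -1518*(1207 - 4200) = -1518*(-2993) = 4543374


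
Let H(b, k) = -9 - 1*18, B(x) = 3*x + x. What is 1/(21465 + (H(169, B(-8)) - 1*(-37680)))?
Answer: 1/59118 ≈ 1.6915e-5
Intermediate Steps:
B(x) = 4*x
H(b, k) = -27 (H(b, k) = -9 - 18 = -27)
1/(21465 + (H(169, B(-8)) - 1*(-37680))) = 1/(21465 + (-27 - 1*(-37680))) = 1/(21465 + (-27 + 37680)) = 1/(21465 + 37653) = 1/59118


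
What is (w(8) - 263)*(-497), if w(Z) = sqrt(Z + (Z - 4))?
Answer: 130711 - 994*sqrt(3) ≈ 1.2899e+5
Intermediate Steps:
w(Z) = sqrt(-4 + 2*Z) (w(Z) = sqrt(Z + (-4 + Z)) = sqrt(-4 + 2*Z))
(w(8) - 263)*(-497) = (sqrt(-4 + 2*8) - 263)*(-497) = (sqrt(-4 + 16) - 263)*(-497) = (sqrt(12) - 263)*(-497) = (2*sqrt(3) - 263)*(-497) = (-263 + 2*sqrt(3))*(-497) = 130711 - 994*sqrt(3)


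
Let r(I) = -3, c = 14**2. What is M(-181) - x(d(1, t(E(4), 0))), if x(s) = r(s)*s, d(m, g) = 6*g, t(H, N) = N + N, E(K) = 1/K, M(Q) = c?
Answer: 196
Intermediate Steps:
c = 196
M(Q) = 196
t(H, N) = 2*N
x(s) = -3*s
M(-181) - x(d(1, t(E(4), 0))) = 196 - (-3)*6*(2*0) = 196 - (-3)*6*0 = 196 - (-3)*0 = 196 - 1*0 = 196 + 0 = 196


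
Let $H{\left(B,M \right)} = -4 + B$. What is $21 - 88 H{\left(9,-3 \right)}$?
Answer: $-419$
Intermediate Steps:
$21 - 88 H{\left(9,-3 \right)} = 21 - 88 \left(-4 + 9\right) = 21 - 440 = -419$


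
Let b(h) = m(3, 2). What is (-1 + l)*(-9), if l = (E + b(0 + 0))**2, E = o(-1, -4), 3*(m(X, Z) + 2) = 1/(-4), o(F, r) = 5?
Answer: -1081/16 ≈ -67.563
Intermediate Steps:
m(X, Z) = -25/12 (m(X, Z) = -2 + (1/3)/(-4) = -2 + (1/3)*(-1/4) = -2 - 1/12 = -25/12)
b(h) = -25/12
E = 5
l = 1225/144 (l = (5 - 25/12)**2 = (35/12)**2 = 1225/144 ≈ 8.5069)
(-1 + l)*(-9) = (-1 + 1225/144)*(-9) = (1081/144)*(-9) = -1081/16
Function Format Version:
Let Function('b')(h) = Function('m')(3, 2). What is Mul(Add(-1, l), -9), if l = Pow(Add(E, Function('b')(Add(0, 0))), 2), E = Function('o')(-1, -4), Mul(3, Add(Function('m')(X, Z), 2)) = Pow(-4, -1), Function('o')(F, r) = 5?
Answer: Rational(-1081, 16) ≈ -67.563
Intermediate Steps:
Function('m')(X, Z) = Rational(-25, 12) (Function('m')(X, Z) = Add(-2, Mul(Rational(1, 3), Pow(-4, -1))) = Add(-2, Mul(Rational(1, 3), Rational(-1, 4))) = Add(-2, Rational(-1, 12)) = Rational(-25, 12))
Function('b')(h) = Rational(-25, 12)
E = 5
l = Rational(1225, 144) (l = Pow(Add(5, Rational(-25, 12)), 2) = Pow(Rational(35, 12), 2) = Rational(1225, 144) ≈ 8.5069)
Mul(Add(-1, l), -9) = Mul(Add(-1, Rational(1225, 144)), -9) = Mul(Rational(1081, 144), -9) = Rational(-1081, 16)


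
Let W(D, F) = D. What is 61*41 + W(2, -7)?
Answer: 2503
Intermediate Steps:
61*41 + W(2, -7) = 61*41 + 2 = 2501 + 2 = 2503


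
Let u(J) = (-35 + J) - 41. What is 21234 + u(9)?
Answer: 21167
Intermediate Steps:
u(J) = -76 + J
21234 + u(9) = 21234 + (-76 + 9) = 21234 - 67 = 21167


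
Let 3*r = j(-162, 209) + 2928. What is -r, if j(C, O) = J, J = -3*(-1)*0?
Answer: -976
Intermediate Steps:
J = 0 (J = 3*0 = 0)
j(C, O) = 0
r = 976 (r = (0 + 2928)/3 = (⅓)*2928 = 976)
-r = -1*976 = -976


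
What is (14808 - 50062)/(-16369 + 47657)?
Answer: -17627/15644 ≈ -1.1268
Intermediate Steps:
(14808 - 50062)/(-16369 + 47657) = -35254/31288 = -35254*1/31288 = -17627/15644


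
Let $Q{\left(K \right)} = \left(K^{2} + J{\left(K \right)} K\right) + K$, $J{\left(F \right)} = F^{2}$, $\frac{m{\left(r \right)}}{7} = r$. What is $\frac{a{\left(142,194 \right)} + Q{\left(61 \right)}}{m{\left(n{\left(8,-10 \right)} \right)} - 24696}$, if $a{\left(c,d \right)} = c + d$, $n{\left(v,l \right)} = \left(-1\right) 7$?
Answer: $- \frac{231099}{24745} \approx -9.3392$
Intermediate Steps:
$n{\left(v,l \right)} = -7$
$m{\left(r \right)} = 7 r$
$Q{\left(K \right)} = K + K^{2} + K^{3}$ ($Q{\left(K \right)} = \left(K^{2} + K^{2} K\right) + K = \left(K^{2} + K^{3}\right) + K = K + K^{2} + K^{3}$)
$\frac{a{\left(142,194 \right)} + Q{\left(61 \right)}}{m{\left(n{\left(8,-10 \right)} \right)} - 24696} = \frac{\left(142 + 194\right) + 61 \left(1 + 61 + 61^{2}\right)}{7 \left(-7\right) - 24696} = \frac{336 + 61 \left(1 + 61 + 3721\right)}{-49 - 24696} = \frac{336 + 61 \cdot 3783}{-24745} = \left(336 + 230763\right) \left(- \frac{1}{24745}\right) = 231099 \left(- \frac{1}{24745}\right) = - \frac{231099}{24745}$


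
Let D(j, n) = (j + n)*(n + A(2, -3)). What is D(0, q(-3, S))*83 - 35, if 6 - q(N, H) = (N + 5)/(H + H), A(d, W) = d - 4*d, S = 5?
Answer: -3282/25 ≈ -131.28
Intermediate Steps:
A(d, W) = -3*d
q(N, H) = 6 - (5 + N)/(2*H) (q(N, H) = 6 - (N + 5)/(H + H) = 6 - (5 + N)/(2*H))
D(j, n) = (-6 + n)*(j + n) (D(j, n) = (j + n)*(n - 3*2) = (j + n)*(n - 6) = (j + n)*(-6 + n) = (-6 + n)*(j + n))
D(0, q(-3, S))*83 - 35 = (((½)*(-5 - 1*(-3) + 12*5)/5)² - 6*0 - 3*(-5 - 1*(-3) + 12*5)/5 + 0*((½)*(-5 - 1*(-3) + 12*5)/5))*83 - 35 = (((½)*(⅕)*(-5 + 3 + 60))² + 0 - 3*(-5 + 3 + 60)/5 + 0*((½)*(⅕)*(-5 + 3 + 60)))*83 - 35 = (((½)*(⅕)*58)² + 0 - 3*58/5 + 0*((½)*(⅕)*58))*83 - 35 = ((29/5)² + 0 - 6*29/5 + 0*(29/5))*83 - 35 = (841/25 + 0 - 174/5 + 0)*83 - 35 = -29/25*83 - 35 = -2407/25 - 35 = -3282/25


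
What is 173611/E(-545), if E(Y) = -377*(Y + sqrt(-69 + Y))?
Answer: 94617995/112209903 + 173611*I*sqrt(614)/112209903 ≈ 0.84322 + 0.038338*I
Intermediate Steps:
E(Y) = -377*Y - 377*sqrt(-69 + Y)
173611/E(-545) = 173611/(-377*(-545) - 377*sqrt(-69 - 545)) = 173611/(205465 - 377*I*sqrt(614))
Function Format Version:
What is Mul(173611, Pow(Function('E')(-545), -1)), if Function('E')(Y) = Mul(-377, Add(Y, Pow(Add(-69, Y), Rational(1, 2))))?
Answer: Add(Rational(94617995, 112209903), Mul(Rational(173611, 112209903), I, Pow(614, Rational(1, 2)))) ≈ Add(0.84322, Mul(0.038338, I))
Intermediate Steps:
Function('E')(Y) = Add(Mul(-377, Y), Mul(-377, Pow(Add(-69, Y), Rational(1, 2))))
Mul(173611, Pow(Function('E')(-545), -1)) = Mul(173611, Pow(Add(Mul(-377, -545), Mul(-377, Pow(Add(-69, -545), Rational(1, 2)))), -1)) = Mul(173611, Pow(Add(205465, Mul(-377, Pow(-614, Rational(1, 2)))), -1)) = Mul(173611, Pow(Add(205465, Mul(-377, Mul(I, Pow(614, Rational(1, 2))))), -1)) = Mul(173611, Pow(Add(205465, Mul(-377, I, Pow(614, Rational(1, 2)))), -1))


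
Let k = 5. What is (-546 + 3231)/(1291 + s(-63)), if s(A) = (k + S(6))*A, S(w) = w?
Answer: 2685/598 ≈ 4.4900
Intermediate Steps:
s(A) = 11*A (s(A) = (5 + 6)*A = 11*A)
(-546 + 3231)/(1291 + s(-63)) = (-546 + 3231)/(1291 + 11*(-63)) = 2685/(1291 - 693) = 2685/598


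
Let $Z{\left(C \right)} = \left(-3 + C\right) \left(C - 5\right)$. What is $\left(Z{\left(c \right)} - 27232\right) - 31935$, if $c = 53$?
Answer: $-56767$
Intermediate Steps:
$Z{\left(C \right)} = \left(-5 + C\right) \left(-3 + C\right)$ ($Z{\left(C \right)} = \left(-3 + C\right) \left(C - 5\right) = \left(-3 + C\right) \left(-5 + C\right) = \left(-5 + C\right) \left(-3 + C\right)$)
$\left(Z{\left(c \right)} - 27232\right) - 31935 = \left(\left(15 + 53^{2} - 424\right) - 27232\right) - 31935 = \left(\left(15 + 2809 - 424\right) - 27232\right) - 31935 = \left(2400 - 27232\right) - 31935 = -24832 - 31935 = -56767$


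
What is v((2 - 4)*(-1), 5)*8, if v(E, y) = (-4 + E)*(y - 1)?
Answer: -64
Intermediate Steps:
v(E, y) = (-1 + y)*(-4 + E) (v(E, y) = (-4 + E)*(-1 + y) = (-1 + y)*(-4 + E))
v((2 - 4)*(-1), 5)*8 = (4 - (2 - 4)*(-1) - 4*5 + ((2 - 4)*(-1))*5)*8 = (4 - (-2)*(-1) - 20 - 2*(-1)*5)*8 = (4 - 1*2 - 20 + 2*5)*8 = (4 - 2 - 20 + 10)*8 = -8*8 = -64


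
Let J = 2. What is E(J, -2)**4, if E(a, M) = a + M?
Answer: 0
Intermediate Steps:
E(a, M) = M + a
E(J, -2)**4 = (-2 + 2)**4 = 0**4 = 0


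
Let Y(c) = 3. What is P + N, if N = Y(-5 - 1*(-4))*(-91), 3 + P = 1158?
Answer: 882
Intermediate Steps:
P = 1155 (P = -3 + 1158 = 1155)
N = -273 (N = 3*(-91) = -273)
P + N = 1155 - 273 = 882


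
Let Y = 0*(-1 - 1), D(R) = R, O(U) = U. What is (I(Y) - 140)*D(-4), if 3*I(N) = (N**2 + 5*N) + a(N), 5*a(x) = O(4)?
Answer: 8384/15 ≈ 558.93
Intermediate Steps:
a(x) = 4/5 (a(x) = (1/5)*4 = 4/5)
Y = 0 (Y = 0*(-2) = 0)
I(N) = 4/15 + N**2/3 + 5*N/3 (I(N) = ((N**2 + 5*N) + 4/5)/3 = (4/5 + N**2 + 5*N)/3 = 4/15 + N**2/3 + 5*N/3)
(I(Y) - 140)*D(-4) = ((4/15 + (1/3)*0**2 + (5/3)*0) - 140)*(-4) = ((4/15 + (1/3)*0 + 0) - 140)*(-4) = ((4/15 + 0 + 0) - 140)*(-4) = (4/15 - 140)*(-4) = -2096/15*(-4) = 8384/15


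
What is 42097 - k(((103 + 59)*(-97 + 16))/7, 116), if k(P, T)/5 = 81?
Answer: 41692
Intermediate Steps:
k(P, T) = 405 (k(P, T) = 5*81 = 405)
42097 - k(((103 + 59)*(-97 + 16))/7, 116) = 42097 - 1*405 = 42097 - 405 = 41692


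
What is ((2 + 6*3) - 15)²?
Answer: 25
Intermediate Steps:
((2 + 6*3) - 15)² = ((2 + 18) - 15)² = (20 - 15)² = 5² = 25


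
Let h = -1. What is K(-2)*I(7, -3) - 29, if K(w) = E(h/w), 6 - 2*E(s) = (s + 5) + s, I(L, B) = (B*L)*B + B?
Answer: -29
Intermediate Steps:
I(L, B) = B + L*B² (I(L, B) = L*B² + B = B + L*B²)
E(s) = ½ - s (E(s) = 3 - ((s + 5) + s)/2 = 3 - ((5 + s) + s)/2 = 3 - (5 + 2*s)/2 = 3 + (-5/2 - s) = ½ - s)
K(w) = ½ + 1/w (K(w) = ½ - (-1)/w = ½ + 1/w)
K(-2)*I(7, -3) - 29 = ((½)*(2 - 2)/(-2))*(-3*(1 - 3*7)) - 29 = ((½)*(-½)*0)*(-3*(1 - 21)) - 29 = 0*(-3*(-20)) - 29 = 0*60 - 29 = 0 - 29 = -29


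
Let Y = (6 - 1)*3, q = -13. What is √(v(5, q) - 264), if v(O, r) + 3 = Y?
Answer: 6*I*√7 ≈ 15.875*I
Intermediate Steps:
Y = 15 (Y = 5*3 = 15)
v(O, r) = 12 (v(O, r) = -3 + 15 = 12)
√(v(5, q) - 264) = √(12 - 264) = √(-252) = 6*I*√7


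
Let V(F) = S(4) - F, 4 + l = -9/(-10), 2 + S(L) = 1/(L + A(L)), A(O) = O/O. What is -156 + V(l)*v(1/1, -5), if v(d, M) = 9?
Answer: -1443/10 ≈ -144.30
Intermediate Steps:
A(O) = 1
S(L) = -2 + 1/(1 + L) (S(L) = -2 + 1/(L + 1) = -2 + 1/(1 + L))
l = -31/10 (l = -4 - 9/(-10) = -4 - 9*(-⅒) = -4 + 9/10 = -31/10 ≈ -3.1000)
V(F) = -9/5 - F (V(F) = (-1 - 2*4)/(1 + 4) - F = (-1 - 8)/5 - F = (⅕)*(-9) - F = -9/5 - F)
-156 + V(l)*v(1/1, -5) = -156 + (-9/5 - 1*(-31/10))*9 = -156 + (-9/5 + 31/10)*9 = -156 + (13/10)*9 = -156 + 117/10 = -1443/10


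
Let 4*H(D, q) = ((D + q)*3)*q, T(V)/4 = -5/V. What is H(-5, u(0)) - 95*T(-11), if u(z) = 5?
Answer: -1900/11 ≈ -172.73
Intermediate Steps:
T(V) = -20/V (T(V) = 4*(-5/V) = -20/V)
H(D, q) = q*(3*D + 3*q)/4 (H(D, q) = (((D + q)*3)*q)/4 = ((3*D + 3*q)*q)/4 = (q*(3*D + 3*q))/4 = q*(3*D + 3*q)/4)
H(-5, u(0)) - 95*T(-11) = (¾)*5*(-5 + 5) - (-1900)/(-11) = (¾)*5*0 - (-1900)*(-1)/11 = 0 - 95*20/11 = 0 - 1900/11 = -1900/11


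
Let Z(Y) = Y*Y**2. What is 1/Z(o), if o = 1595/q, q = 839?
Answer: 590589719/4057719875 ≈ 0.14555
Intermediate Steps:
o = 1595/839 ≈ 1.9011
Z(Y) = Y**3
1/Z(o) = 1/((1595/839)**3) = 1/(4057719875/590589719) = 590589719/4057719875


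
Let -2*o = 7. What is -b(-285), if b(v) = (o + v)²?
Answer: -332929/4 ≈ -83232.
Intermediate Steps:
o = -7/2 (o = -½*7 = -7/2 ≈ -3.5000)
b(v) = (-7/2 + v)²
-b(-285) = -(-7 + 2*(-285))²/4 = -(-7 - 570)²/4 = -(-577)²/4 = -332929/4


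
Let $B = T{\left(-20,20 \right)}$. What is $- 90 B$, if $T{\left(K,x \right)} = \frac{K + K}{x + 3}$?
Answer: $\frac{3600}{23} \approx 156.52$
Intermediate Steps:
$T{\left(K,x \right)} = \frac{2 K}{3 + x}$
$B = - \frac{40}{23}$ ($B = 2 \left(-20\right) \frac{1}{3 + 20} = 2 \left(-20\right) \frac{1}{23} = - \frac{40}{23} \approx -1.7391$)
$- 90 B = \left(-90\right) \left(- \frac{40}{23}\right) = \frac{3600}{23}$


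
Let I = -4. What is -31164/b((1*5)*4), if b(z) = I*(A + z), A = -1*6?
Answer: 1113/2 ≈ 556.50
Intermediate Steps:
A = -6
b(z) = 24 - 4*z (b(z) = -4*(-6 + z) = 24 - 4*z)
-31164/b((1*5)*4) = -31164/(24 - 4*1*5*4) = -31164/(24 - 20*4) = -31164/(24 - 4*20) = -31164/(24 - 80) = -31164/(-56) = -31164*(-1/56) = 1113/2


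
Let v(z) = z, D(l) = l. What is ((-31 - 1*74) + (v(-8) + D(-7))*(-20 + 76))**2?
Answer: 893025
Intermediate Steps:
((-31 - 1*74) + (v(-8) + D(-7))*(-20 + 76))**2 = ((-31 - 1*74) + (-8 - 7)*(-20 + 76))**2 = ((-31 - 74) - 15*56)**2 = (-105 - 840)**2 = (-945)**2 = 893025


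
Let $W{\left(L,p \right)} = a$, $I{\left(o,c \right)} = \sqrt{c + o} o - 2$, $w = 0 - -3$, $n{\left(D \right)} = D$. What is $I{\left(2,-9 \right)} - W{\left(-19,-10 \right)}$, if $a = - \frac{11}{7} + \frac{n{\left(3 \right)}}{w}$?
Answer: $- \frac{10}{7} + 2 i \sqrt{7} \approx -1.4286 + 5.2915 i$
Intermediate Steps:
$w = 3$ ($w = 0 + 3 = 3$)
$a = - \frac{4}{7}$ ($a = - \frac{11}{7} + \frac{3}{3} = \left(-11\right) \frac{1}{7} + 3 \cdot \frac{1}{3} = - \frac{11}{7} + 1 = - \frac{4}{7} \approx -0.57143$)
$I{\left(o,c \right)} = -2 + o \sqrt{c + o}$ ($I{\left(o,c \right)} = o \sqrt{c + o} - 2 = -2 + o \sqrt{c + o}$)
$W{\left(L,p \right)} = - \frac{4}{7}$
$I{\left(2,-9 \right)} - W{\left(-19,-10 \right)} = \left(-2 + 2 \sqrt{-9 + 2}\right) - - \frac{4}{7} = \left(-2 + 2 \sqrt{-7}\right) + \frac{4}{7} = \left(-2 + 2 i \sqrt{7}\right) + \frac{4}{7} = - \frac{10}{7} + 2 i \sqrt{7}$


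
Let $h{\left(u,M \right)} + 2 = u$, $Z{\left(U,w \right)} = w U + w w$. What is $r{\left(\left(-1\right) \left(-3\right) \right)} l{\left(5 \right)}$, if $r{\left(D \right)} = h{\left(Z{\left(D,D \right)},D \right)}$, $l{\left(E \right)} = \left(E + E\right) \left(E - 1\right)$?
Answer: $640$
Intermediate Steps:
$Z{\left(U,w \right)} = w^{2} + U w$ ($Z{\left(U,w \right)} = U w + w^{2} = w^{2} + U w$)
$l{\left(E \right)} = 2 E \left(-1 + E\right)$
$h{\left(u,M \right)} = -2 + u$
$r{\left(D \right)} = -2 + 2 D^{2}$ ($r{\left(D \right)} = -2 + D \left(D + D\right) = -2 + D 2 D = -2 + 2 D^{2}$)
$r{\left(\left(-1\right) \left(-3\right) \right)} l{\left(5 \right)} = \left(-2 + 2 \left(\left(-1\right) \left(-3\right)\right)^{2}\right) 2 \cdot 5 \left(-1 + 5\right) = \left(-2 + 2 \cdot 3^{2}\right) 2 \cdot 5 \cdot 4 = \left(-2 + 2 \cdot 9\right) 40 = \left(-2 + 18\right) 40 = 16 \cdot 40 = 640$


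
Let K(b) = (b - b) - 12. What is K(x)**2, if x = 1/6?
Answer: 144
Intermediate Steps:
x = 1/6 ≈ 0.16667
K(b) = -12 (K(b) = 0 - 12 = -12)
K(x)**2 = (-12)**2 = 144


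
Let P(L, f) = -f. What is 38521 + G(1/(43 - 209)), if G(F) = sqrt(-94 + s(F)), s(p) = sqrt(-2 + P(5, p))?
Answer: 38521 + sqrt(-2590264 + 166*I*sqrt(54946))/166 ≈ 38521.0 + 9.6956*I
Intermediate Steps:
s(p) = sqrt(-2 - p)
G(F) = sqrt(-94 + sqrt(-2 - F))
38521 + G(1/(43 - 209)) = 38521 + sqrt(-94 + sqrt(-2 - 1/(43 - 209))) = 38521 + sqrt(-94 + sqrt(-2 - 1/(-166))) = 38521 + sqrt(-94 + sqrt(-2 - 1*(-1/166))) = 38521 + sqrt(-94 + sqrt(-2 + 1/166)) = 38521 + sqrt(-94 + sqrt(-331/166)) = 38521 + sqrt(-94 + I*sqrt(54946)/166)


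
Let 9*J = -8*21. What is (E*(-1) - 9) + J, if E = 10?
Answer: -113/3 ≈ -37.667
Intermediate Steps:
J = -56/3 (J = (-8*21)/9 = (1/9)*(-168) = -56/3 ≈ -18.667)
(E*(-1) - 9) + J = (10*(-1) - 9) - 56/3 = (-10 - 9) - 56/3 = -19 - 56/3 = -113/3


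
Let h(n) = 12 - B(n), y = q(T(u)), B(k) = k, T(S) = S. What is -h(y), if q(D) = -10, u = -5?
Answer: -22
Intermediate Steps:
y = -10
h(n) = 12 - n
-h(y) = -(12 - 1*(-10)) = -(12 + 10) = -1*22 = -22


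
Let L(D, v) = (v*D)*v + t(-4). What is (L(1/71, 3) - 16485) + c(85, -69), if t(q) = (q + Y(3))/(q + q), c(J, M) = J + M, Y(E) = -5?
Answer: -9353681/568 ≈ -16468.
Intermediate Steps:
t(q) = (-5 + q)/(2*q) (t(q) = (q - 5)/(q + q) = (-5 + q)/((2*q)) = (-5 + q)*(1/(2*q)) = (-5 + q)/(2*q))
L(D, v) = 9/8 + D*v² (L(D, v) = (v*D)*v + (½)*(-5 - 4)/(-4) = (D*v)*v + (½)*(-¼)*(-9) = D*v² + 9/8 = 9/8 + D*v²)
(L(1/71, 3) - 16485) + c(85, -69) = ((9/8 + 3²/71) - 16485) + (85 - 69) = ((9/8 + (1/71)*9) - 16485) + 16 = ((9/8 + 9/71) - 16485) + 16 = (711/568 - 16485) + 16 = -9362769/568 + 16 = -9353681/568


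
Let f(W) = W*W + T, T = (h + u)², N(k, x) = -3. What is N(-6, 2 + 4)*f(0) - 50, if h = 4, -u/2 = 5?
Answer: -158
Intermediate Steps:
u = -10 (u = -2*5 = -10)
T = 36 (T = (4 - 10)² = (-6)² = 36)
f(W) = 36 + W² (f(W) = W*W + 36 = W² + 36 = 36 + W²)
N(-6, 2 + 4)*f(0) - 50 = -3*(36 + 0²) - 50 = -3*(36 + 0) - 50 = -3*36 - 50 = -108 - 50 = -158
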